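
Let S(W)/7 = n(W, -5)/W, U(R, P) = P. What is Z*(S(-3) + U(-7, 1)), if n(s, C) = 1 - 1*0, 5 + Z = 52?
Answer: -188/3 ≈ -62.667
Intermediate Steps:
Z = 47 (Z = -5 + 52 = 47)
n(s, C) = 1 (n(s, C) = 1 + 0 = 1)
S(W) = 7/W (S(W) = 7*(1/W) = 7/W)
Z*(S(-3) + U(-7, 1)) = 47*(7/(-3) + 1) = 47*(7*(-⅓) + 1) = 47*(-7/3 + 1) = 47*(-4/3) = -188/3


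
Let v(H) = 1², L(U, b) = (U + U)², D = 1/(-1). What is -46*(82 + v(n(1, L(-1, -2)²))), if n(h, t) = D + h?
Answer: -3818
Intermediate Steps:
D = -1 (D = 1*(-1) = -1)
L(U, b) = 4*U² (L(U, b) = (2*U)² = 4*U²)
n(h, t) = -1 + h
v(H) = 1
-46*(82 + v(n(1, L(-1, -2)²))) = -46*(82 + 1) = -46*83 = -3818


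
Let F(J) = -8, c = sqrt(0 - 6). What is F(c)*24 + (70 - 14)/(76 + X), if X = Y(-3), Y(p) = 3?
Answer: -15112/79 ≈ -191.29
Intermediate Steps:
X = 3
c = I*sqrt(6) (c = sqrt(-6) = I*sqrt(6) ≈ 2.4495*I)
F(c)*24 + (70 - 14)/(76 + X) = -8*24 + (70 - 14)/(76 + 3) = -192 + 56/79 = -15112/79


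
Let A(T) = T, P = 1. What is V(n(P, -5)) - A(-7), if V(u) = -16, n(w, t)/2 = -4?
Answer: -9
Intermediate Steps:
n(w, t) = -8 (n(w, t) = 2*(-4) = -8)
V(n(P, -5)) - A(-7) = -16 - 1*(-7) = -16 + 7 = -9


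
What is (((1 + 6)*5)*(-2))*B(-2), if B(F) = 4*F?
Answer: 560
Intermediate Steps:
(((1 + 6)*5)*(-2))*B(-2) = (((1 + 6)*5)*(-2))*(4*(-2)) = ((7*5)*(-2))*(-8) = (35*(-2))*(-8) = -70*(-8) = 560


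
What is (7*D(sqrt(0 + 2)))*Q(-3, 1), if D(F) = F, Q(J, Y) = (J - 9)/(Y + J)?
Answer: 42*sqrt(2) ≈ 59.397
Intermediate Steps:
Q(J, Y) = (-9 + J)/(J + Y)
(7*D(sqrt(0 + 2)))*Q(-3, 1) = (7*sqrt(0 + 2))*((-9 - 3)/(-3 + 1)) = (7*sqrt(2))*(-12/(-2)) = (7*sqrt(2))*(-1/2*(-12)) = (7*sqrt(2))*6 = 42*sqrt(2)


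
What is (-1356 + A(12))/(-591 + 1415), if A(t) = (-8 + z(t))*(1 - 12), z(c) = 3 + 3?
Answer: -667/412 ≈ -1.6189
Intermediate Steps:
z(c) = 6
A(t) = 22 (A(t) = (-8 + 6)*(1 - 12) = -2*(-11) = 22)
(-1356 + A(12))/(-591 + 1415) = (-1356 + 22)/(-591 + 1415) = -1334/824 = -1334*1/824 = -667/412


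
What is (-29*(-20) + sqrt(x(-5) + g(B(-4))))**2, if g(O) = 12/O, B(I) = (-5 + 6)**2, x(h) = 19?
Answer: (580 + sqrt(31))**2 ≈ 3.4289e+5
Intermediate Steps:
B(I) = 1 (B(I) = 1**2 = 1)
(-29*(-20) + sqrt(x(-5) + g(B(-4))))**2 = (-29*(-20) + sqrt(19 + 12/1))**2 = (580 + sqrt(19 + 12*1))**2 = (580 + sqrt(19 + 12))**2 = (580 + sqrt(31))**2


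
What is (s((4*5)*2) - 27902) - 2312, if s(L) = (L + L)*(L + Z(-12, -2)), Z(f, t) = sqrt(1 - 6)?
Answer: -27014 + 80*I*sqrt(5) ≈ -27014.0 + 178.89*I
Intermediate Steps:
Z(f, t) = I*sqrt(5) (Z(f, t) = sqrt(-5) = I*sqrt(5))
s(L) = 2*L*(L + I*sqrt(5)) (s(L) = (L + L)*(L + I*sqrt(5)) = (2*L)*(L + I*sqrt(5)) = 2*L*(L + I*sqrt(5)))
(s((4*5)*2) - 27902) - 2312 = (2*((4*5)*2)*((4*5)*2 + I*sqrt(5)) - 27902) - 2312 = (2*(20*2)*(20*2 + I*sqrt(5)) - 27902) - 2312 = (2*40*(40 + I*sqrt(5)) - 27902) - 2312 = ((3200 + 80*I*sqrt(5)) - 27902) - 2312 = (-24702 + 80*I*sqrt(5)) - 2312 = -27014 + 80*I*sqrt(5)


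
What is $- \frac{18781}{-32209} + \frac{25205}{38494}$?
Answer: $\frac{1534783659}{1239853246} \approx 1.2379$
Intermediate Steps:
$- \frac{18781}{-32209} + \frac{25205}{38494} = \left(-18781\right) \left(- \frac{1}{32209}\right) + 25205 \cdot \frac{1}{38494} = \frac{18781}{32209} + \frac{25205}{38494} = \frac{1534783659}{1239853246}$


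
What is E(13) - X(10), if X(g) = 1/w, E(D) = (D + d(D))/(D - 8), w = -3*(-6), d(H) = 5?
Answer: 319/90 ≈ 3.5444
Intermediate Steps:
w = 18
E(D) = (5 + D)/(-8 + D) (E(D) = (D + 5)/(D - 8) = (5 + D)/(-8 + D))
X(g) = 1/18
E(13) - X(10) = (5 + 13)/(-8 + 13) - 1*1/18 = 18/5 - 1/18 = 319/90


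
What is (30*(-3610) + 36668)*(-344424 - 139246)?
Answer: 34646249440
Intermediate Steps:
(30*(-3610) + 36668)*(-344424 - 139246) = (-108300 + 36668)*(-483670) = -71632*(-483670) = 34646249440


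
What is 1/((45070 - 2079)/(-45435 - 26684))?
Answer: -72119/42991 ≈ -1.6775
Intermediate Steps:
1/((45070 - 2079)/(-45435 - 26684)) = 1/(42991/(-72119)) = 1/(42991*(-1/72119)) = 1/(-42991/72119) = -72119/42991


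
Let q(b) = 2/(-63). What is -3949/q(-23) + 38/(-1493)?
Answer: 371438915/2986 ≈ 1.2439e+5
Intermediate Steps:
q(b) = -2/63 (q(b) = 2*(-1/63) = -2/63)
-3949/q(-23) + 38/(-1493) = -3949/(-2/63) + 38/(-1493) = -3949*(-63/2) + 38*(-1/1493) = 248787/2 - 38/1493 = 371438915/2986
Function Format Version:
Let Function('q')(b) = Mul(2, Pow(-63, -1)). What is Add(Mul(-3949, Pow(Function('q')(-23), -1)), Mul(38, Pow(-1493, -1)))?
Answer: Rational(371438915, 2986) ≈ 1.2439e+5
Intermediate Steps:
Function('q')(b) = Rational(-2, 63) (Function('q')(b) = Mul(2, Rational(-1, 63)) = Rational(-2, 63))
Add(Mul(-3949, Pow(Function('q')(-23), -1)), Mul(38, Pow(-1493, -1))) = Add(Mul(-3949, Pow(Rational(-2, 63), -1)), Mul(38, Pow(-1493, -1))) = Add(Mul(-3949, Rational(-63, 2)), Mul(38, Rational(-1, 1493))) = Add(Rational(248787, 2), Rational(-38, 1493)) = Rational(371438915, 2986)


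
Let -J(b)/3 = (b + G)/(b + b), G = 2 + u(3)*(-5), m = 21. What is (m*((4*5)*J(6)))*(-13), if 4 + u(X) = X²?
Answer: -23205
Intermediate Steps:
u(X) = -4 + X²
G = -23 (G = 2 + (-4 + 3²)*(-5) = 2 + (-4 + 9)*(-5) = 2 + 5*(-5) = 2 - 25 = -23)
J(b) = -3*(-23 + b)/(2*b) (J(b) = -3*(b - 23)/(b + b) = -3*(-23 + b)/(2*b))
(m*((4*5)*J(6)))*(-13) = (21*((4*5)*((3/2)*(23 - 1*6)/6)))*(-13) = (21*(20*((3/2)*(⅙)*(23 - 6))))*(-13) = (21*(20*((3/2)*(⅙)*17)))*(-13) = (21*(20*(17/4)))*(-13) = (21*85)*(-13) = 1785*(-13) = -23205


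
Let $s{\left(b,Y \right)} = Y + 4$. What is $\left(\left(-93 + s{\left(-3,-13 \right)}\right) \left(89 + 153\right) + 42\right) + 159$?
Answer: $-24483$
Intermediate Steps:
$s{\left(b,Y \right)} = 4 + Y$
$\left(\left(-93 + s{\left(-3,-13 \right)}\right) \left(89 + 153\right) + 42\right) + 159 = \left(\left(-93 + \left(4 - 13\right)\right) \left(89 + 153\right) + 42\right) + 159 = \left(\left(-93 - 9\right) 242 + 42\right) + 159 = \left(\left(-102\right) 242 + 42\right) + 159 = \left(-24684 + 42\right) + 159 = -24642 + 159 = -24483$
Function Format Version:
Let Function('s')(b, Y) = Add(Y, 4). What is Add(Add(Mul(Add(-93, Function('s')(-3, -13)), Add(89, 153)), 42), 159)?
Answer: -24483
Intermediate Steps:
Function('s')(b, Y) = Add(4, Y)
Add(Add(Mul(Add(-93, Function('s')(-3, -13)), Add(89, 153)), 42), 159) = Add(Add(Mul(Add(-93, Add(4, -13)), Add(89, 153)), 42), 159) = Add(Add(Mul(Add(-93, -9), 242), 42), 159) = Add(Add(Mul(-102, 242), 42), 159) = Add(Add(-24684, 42), 159) = Add(-24642, 159) = -24483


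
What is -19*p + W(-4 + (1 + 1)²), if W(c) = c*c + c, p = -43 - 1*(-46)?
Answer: -57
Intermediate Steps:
p = 3 (p = -43 + 46 = 3)
W(c) = c + c² (W(c) = c² + c = c + c²)
-19*p + W(-4 + (1 + 1)²) = -19*3 + (-4 + (1 + 1)²)*(1 + (-4 + (1 + 1)²)) = -57 + (-4 + 2²)*(1 + (-4 + 2²)) = -57 + (-4 + 4)*(1 + (-4 + 4)) = -57 + 0*(1 + 0) = -57 + 0*1 = -57 + 0 = -57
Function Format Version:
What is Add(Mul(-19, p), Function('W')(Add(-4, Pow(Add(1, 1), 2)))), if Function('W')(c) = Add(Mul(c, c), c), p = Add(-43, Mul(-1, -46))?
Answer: -57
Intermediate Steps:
p = 3 (p = Add(-43, 46) = 3)
Function('W')(c) = Add(c, Pow(c, 2)) (Function('W')(c) = Add(Pow(c, 2), c) = Add(c, Pow(c, 2)))
Add(Mul(-19, p), Function('W')(Add(-4, Pow(Add(1, 1), 2)))) = Add(Mul(-19, 3), Mul(Add(-4, Pow(Add(1, 1), 2)), Add(1, Add(-4, Pow(Add(1, 1), 2))))) = Add(-57, Mul(Add(-4, Pow(2, 2)), Add(1, Add(-4, Pow(2, 2))))) = Add(-57, Mul(Add(-4, 4), Add(1, Add(-4, 4)))) = Add(-57, Mul(0, Add(1, 0))) = Add(-57, Mul(0, 1)) = Add(-57, 0) = -57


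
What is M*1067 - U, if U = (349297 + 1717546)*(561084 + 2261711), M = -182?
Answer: -5834274280379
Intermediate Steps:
U = 5834274086185 (U = 2066843*2822795 = 5834274086185)
M*1067 - U = -182*1067 - 1*5834274086185 = -194194 - 5834274086185 = -5834274280379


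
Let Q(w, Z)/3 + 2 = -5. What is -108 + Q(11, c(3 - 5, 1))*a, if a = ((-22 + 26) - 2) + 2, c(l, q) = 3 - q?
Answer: -192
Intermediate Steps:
a = 4 (a = (4 - 2) + 2 = 2 + 2 = 4)
Q(w, Z) = -21 (Q(w, Z) = -6 + 3*(-5) = -6 - 15 = -21)
-108 + Q(11, c(3 - 5, 1))*a = -108 - 21*4 = -108 - 84 = -192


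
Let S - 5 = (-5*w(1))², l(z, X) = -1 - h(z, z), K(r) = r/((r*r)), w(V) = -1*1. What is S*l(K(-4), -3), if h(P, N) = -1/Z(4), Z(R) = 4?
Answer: -45/2 ≈ -22.500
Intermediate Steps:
w(V) = -1
h(P, N) = -¼ (h(P, N) = -1/4 = -1*¼ = -¼)
K(r) = 1/r (K(r) = r/(r²) = r/r² = 1/r)
l(z, X) = -¾ (l(z, X) = -1 - 1*(-¼) = -1 + ¼ = -¾)
S = 30 (S = 5 + (-5*(-1))² = 5 + 5² = 5 + 25 = 30)
S*l(K(-4), -3) = 30*(-¾) = -45/2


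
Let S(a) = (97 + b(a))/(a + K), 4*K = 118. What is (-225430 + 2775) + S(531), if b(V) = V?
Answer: -249594999/1121 ≈ -2.2265e+5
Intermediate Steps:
K = 59/2 (K = (¼)*118 = 59/2 ≈ 29.500)
S(a) = (97 + a)/(59/2 + a) (S(a) = (97 + a)/(a + 59/2) = (97 + a)/(59/2 + a))
(-225430 + 2775) + S(531) = (-225430 + 2775) + 2*(97 + 531)/(59 + 2*531) = -222655 + 2*628/(59 + 1062) = -222655 + 2*628/1121 = -222655 + 2*(1/1121)*628 = -222655 + 1256/1121 = -249594999/1121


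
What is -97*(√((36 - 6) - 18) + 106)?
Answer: -10282 - 194*√3 ≈ -10618.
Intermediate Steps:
-97*(√((36 - 6) - 18) + 106) = -97*(√(30 - 18) + 106) = -97*(√12 + 106) = -97*(2*√3 + 106) = -97*(106 + 2*√3) = -10282 - 194*√3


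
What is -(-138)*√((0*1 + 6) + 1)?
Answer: 138*√7 ≈ 365.11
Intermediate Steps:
-(-138)*√((0*1 + 6) + 1) = -(-138)*√((0 + 6) + 1) = -(-138)*√(6 + 1) = -(-138)*√7 = 138*√7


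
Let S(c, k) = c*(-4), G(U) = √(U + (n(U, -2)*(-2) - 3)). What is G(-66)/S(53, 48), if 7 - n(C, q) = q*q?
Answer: -5*I*√3/212 ≈ -0.04085*I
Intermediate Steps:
n(C, q) = 7 - q² (n(C, q) = 7 - q*q = 7 - q²)
G(U) = √(-9 + U) (G(U) = √(U + ((7 - 1*(-2)²)*(-2) - 3)) = √(U + ((7 - 1*4)*(-2) - 3)) = √(U + ((7 - 4)*(-2) - 3)) = √(U + (3*(-2) - 3)) = √(U + (-6 - 3)) = √(U - 9) = √(-9 + U))
S(c, k) = -4*c
G(-66)/S(53, 48) = √(-9 - 66)/((-4*53)) = √(-75)/(-212) = (5*I*√3)*(-1/212) = -5*I*√3/212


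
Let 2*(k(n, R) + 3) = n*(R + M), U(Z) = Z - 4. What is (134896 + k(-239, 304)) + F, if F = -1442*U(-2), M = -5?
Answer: 215629/2 ≈ 1.0781e+5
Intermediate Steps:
U(Z) = -4 + Z
F = 8652 (F = -1442*(-4 - 2) = -1442*(-6) = 8652)
k(n, R) = -3 + n*(-5 + R)/2 (k(n, R) = -3 + (n*(R - 5))/2 = -3 + (n*(-5 + R))/2 = -3 + n*(-5 + R)/2)
(134896 + k(-239, 304)) + F = (134896 + (-3 - 5/2*(-239) + (½)*304*(-239))) + 8652 = (134896 + (-3 + 1195/2 - 36328)) + 8652 = (134896 - 71467/2) + 8652 = 198325/2 + 8652 = 215629/2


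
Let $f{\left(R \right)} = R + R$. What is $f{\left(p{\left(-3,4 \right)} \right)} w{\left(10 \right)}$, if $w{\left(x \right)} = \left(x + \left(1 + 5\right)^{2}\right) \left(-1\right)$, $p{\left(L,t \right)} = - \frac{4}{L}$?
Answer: $- \frac{368}{3} \approx -122.67$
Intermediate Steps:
$f{\left(R \right)} = 2 R$
$w{\left(x \right)} = -36 - x$ ($w{\left(x \right)} = \left(x + 6^{2}\right) \left(-1\right) = \left(x + 36\right) \left(-1\right) = \left(36 + x\right) \left(-1\right) = -36 - x$)
$f{\left(p{\left(-3,4 \right)} \right)} w{\left(10 \right)} = 2 \left(- \frac{4}{-3}\right) \left(-36 - 10\right) = 2 \left(\left(-4\right) \left(- \frac{1}{3}\right)\right) \left(-36 - 10\right) = 2 \cdot \frac{4}{3} \left(-46\right) = \frac{8}{3} \left(-46\right) = - \frac{368}{3}$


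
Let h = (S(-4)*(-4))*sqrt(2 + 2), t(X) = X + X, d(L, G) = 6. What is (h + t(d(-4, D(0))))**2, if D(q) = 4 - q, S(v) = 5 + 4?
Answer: 3600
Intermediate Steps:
S(v) = 9
t(X) = 2*X
h = -72 (h = (9*(-4))*sqrt(2 + 2) = -36*sqrt(4) = -36*2 = -72)
(h + t(d(-4, D(0))))**2 = (-72 + 2*6)**2 = (-72 + 12)**2 = (-60)**2 = 3600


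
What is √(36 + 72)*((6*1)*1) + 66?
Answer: 66 + 36*√3 ≈ 128.35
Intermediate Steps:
√(36 + 72)*((6*1)*1) + 66 = √108*(6*1) + 66 = (6*√3)*6 + 66 = 36*√3 + 66 = 66 + 36*√3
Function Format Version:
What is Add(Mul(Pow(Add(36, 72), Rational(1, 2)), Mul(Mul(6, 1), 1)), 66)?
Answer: Add(66, Mul(36, Pow(3, Rational(1, 2)))) ≈ 128.35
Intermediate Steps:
Add(Mul(Pow(Add(36, 72), Rational(1, 2)), Mul(Mul(6, 1), 1)), 66) = Add(Mul(Pow(108, Rational(1, 2)), Mul(6, 1)), 66) = Add(Mul(Mul(6, Pow(3, Rational(1, 2))), 6), 66) = Add(Mul(36, Pow(3, Rational(1, 2))), 66) = Add(66, Mul(36, Pow(3, Rational(1, 2))))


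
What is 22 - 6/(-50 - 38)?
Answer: 971/44 ≈ 22.068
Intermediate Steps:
22 - 6/(-50 - 38) = 22 - 6/(-88) = 22 - 6*(-1/88) = 22 + 3/44 = 971/44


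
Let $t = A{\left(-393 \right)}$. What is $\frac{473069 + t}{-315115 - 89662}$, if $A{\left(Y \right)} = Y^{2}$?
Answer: $- \frac{627518}{404777} \approx -1.5503$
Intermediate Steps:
$t = 154449$ ($t = \left(-393\right)^{2} = 154449$)
$\frac{473069 + t}{-315115 - 89662} = \frac{473069 + 154449}{-315115 - 89662} = \frac{627518}{-404777} = 627518 \left(- \frac{1}{404777}\right) = - \frac{627518}{404777}$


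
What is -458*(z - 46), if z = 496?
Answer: -206100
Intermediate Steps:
-458*(z - 46) = -458*(496 - 46) = -458*450 = -206100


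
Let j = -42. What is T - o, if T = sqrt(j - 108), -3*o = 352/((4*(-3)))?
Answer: -88/9 + 5*I*sqrt(6) ≈ -9.7778 + 12.247*I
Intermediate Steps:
o = 88/9 (o = -352/(3*(4*(-3))) = -352/(3*(-12)) = -352*(-1)/(3*12) = -1/3*(-88/3) = 88/9 ≈ 9.7778)
T = 5*I*sqrt(6) (T = sqrt(-42 - 108) = sqrt(-150) = 5*I*sqrt(6) ≈ 12.247*I)
T - o = 5*I*sqrt(6) - 1*88/9 = 5*I*sqrt(6) - 88/9 = -88/9 + 5*I*sqrt(6)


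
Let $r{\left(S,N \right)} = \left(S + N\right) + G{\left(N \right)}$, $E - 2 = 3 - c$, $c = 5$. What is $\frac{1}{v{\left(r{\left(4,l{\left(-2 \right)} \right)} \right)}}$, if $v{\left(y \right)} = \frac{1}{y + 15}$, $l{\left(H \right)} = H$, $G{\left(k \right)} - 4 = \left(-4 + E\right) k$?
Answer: $29$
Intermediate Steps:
$E = 0$ ($E = 2 + \left(3 - 5\right) = 2 - 2 = 0$)
$G{\left(k \right)} = 4 - 4 k$ ($G{\left(k \right)} = 4 + \left(-4 + 0\right) k = 4 - 4 k$)
$r{\left(S,N \right)} = 4 + S - 3 N$ ($r{\left(S,N \right)} = \left(S + N\right) - \left(-4 + 4 N\right) = \left(N + S\right) - \left(-4 + 4 N\right) = 4 + S - 3 N$)
$v{\left(y \right)} = \frac{1}{15 + y}$
$\frac{1}{v{\left(r{\left(4,l{\left(-2 \right)} \right)} \right)}} = \frac{1}{\frac{1}{15 + \left(4 + 4 - -6\right)}} = \frac{1}{\frac{1}{15 + \left(4 + 4 + 6\right)}} = \frac{1}{\frac{1}{15 + 14}} = \frac{1}{\frac{1}{29}} = 29$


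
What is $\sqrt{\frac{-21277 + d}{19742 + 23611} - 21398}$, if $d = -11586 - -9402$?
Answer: $\frac{i \sqrt{4468687330235}}{14451} \approx 146.28 i$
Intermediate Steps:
$d = -2184$ ($d = -11586 + 9402 = -2184$)
$\sqrt{\frac{-21277 + d}{19742 + 23611} - 21398} = \sqrt{\frac{-21277 - 2184}{19742 + 23611} - 21398} = \sqrt{- \frac{23461}{43353} - 21398} = \sqrt{- \frac{927690955}{43353}} = \frac{i \sqrt{4468687330235}}{14451}$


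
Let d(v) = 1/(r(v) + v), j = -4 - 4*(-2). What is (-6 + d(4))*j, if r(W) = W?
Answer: -47/2 ≈ -23.500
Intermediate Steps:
j = 4 (j = -4 + 8 = 4)
d(v) = 1/(2*v) (d(v) = 1/(v + v) = 1/(2*v))
(-6 + d(4))*j = (-6 + (½)/4)*4 = (-6 + (½)*(¼))*4 = (-6 + ⅛)*4 = -47/8*4 = -47/2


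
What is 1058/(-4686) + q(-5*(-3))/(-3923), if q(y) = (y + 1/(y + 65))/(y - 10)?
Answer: -832920743/3676635600 ≈ -0.22654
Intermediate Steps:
q(y) = (y + 1/(65 + y))/(-10 + y)
1058/(-4686) + q(-5*(-3))/(-3923) = 1058/(-4686) + ((1 + (-5*(-3))² + 65*(-5*(-3)))/(-650 + (-5*(-3))² + 55*(-5*(-3))))/(-3923) = 1058*(-1/4686) + ((1 + 15² + 65*15)/(-650 + 15² + 55*15))*(-1/3923) = -529/2343 + ((1 + 225 + 975)/(-650 + 225 + 825))*(-1/3923) = -529/2343 + (1201/400)*(-1/3923) = -529/2343 - 1201/1569200 = -832920743/3676635600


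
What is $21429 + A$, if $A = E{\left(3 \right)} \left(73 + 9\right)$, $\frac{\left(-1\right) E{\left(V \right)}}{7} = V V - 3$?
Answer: $17985$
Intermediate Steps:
$E{\left(V \right)} = 21 - 7 V^{2}$ ($E{\left(V \right)} = - 7 \left(V V - 3\right) = - 7 \left(V^{2} - 3\right) = - 7 \left(-3 + V^{2}\right) = 21 - 7 V^{2}$)
$A = -3444$ ($A = \left(21 - 7 \cdot 3^{2}\right) \left(73 + 9\right) = \left(21 - 63\right) 82 = \left(-42\right) 82 = -3444$)
$21429 + A = 21429 - 3444 = 17985$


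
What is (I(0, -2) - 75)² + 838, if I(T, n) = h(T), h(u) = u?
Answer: 6463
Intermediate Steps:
I(T, n) = T
(I(0, -2) - 75)² + 838 = (0 - 75)² + 838 = (-75)² + 838 = 5625 + 838 = 6463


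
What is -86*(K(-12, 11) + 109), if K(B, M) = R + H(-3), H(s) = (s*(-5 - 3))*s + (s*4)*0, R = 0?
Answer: -3182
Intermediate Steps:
H(s) = -8*s² (H(s) = (s*(-8))*s + (4*s)*0 = (-8*s)*s + 0 = -8*s² + 0 = -8*s²)
K(B, M) = -72 (K(B, M) = 0 - 8*(-3)² = 0 - 8*9 = 0 - 72 = -72)
-86*(K(-12, 11) + 109) = -86*(-72 + 109) = -86*37 = -3182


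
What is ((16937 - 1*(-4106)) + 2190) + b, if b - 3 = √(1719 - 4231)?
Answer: 23236 + 4*I*√157 ≈ 23236.0 + 50.12*I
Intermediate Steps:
b = 3 + 4*I*√157 (b = 3 + √(1719 - 4231) = 3 + √(-2512) = 3 + 4*I*√157 ≈ 3.0 + 50.12*I)
((16937 - 1*(-4106)) + 2190) + b = ((16937 - 1*(-4106)) + 2190) + (3 + 4*I*√157) = ((16937 + 4106) + 2190) + (3 + 4*I*√157) = (21043 + 2190) + (3 + 4*I*√157) = 23233 + (3 + 4*I*√157) = 23236 + 4*I*√157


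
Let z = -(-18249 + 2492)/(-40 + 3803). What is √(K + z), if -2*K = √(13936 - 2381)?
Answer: √(237174364 - 28320338*√11555)/7526 ≈ 7.0399*I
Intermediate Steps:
K = -√11555/2 (K = -√(13936 - 2381)/2 = -√11555/2 ≈ -53.747)
z = 15757/3763 (z = -(-15757)/3763 = -1*(-15757/3763) = 15757/3763 ≈ 4.1873)
√(K + z) = √(-√11555/2 + 15757/3763) = √(15757/3763 - √11555/2)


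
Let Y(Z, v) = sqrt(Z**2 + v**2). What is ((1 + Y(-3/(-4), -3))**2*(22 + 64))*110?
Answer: 399685/4 + 14190*sqrt(17) ≈ 1.5843e+5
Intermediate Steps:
((1 + Y(-3/(-4), -3))**2*(22 + 64))*110 = ((1 + sqrt((-3/(-4))**2 + (-3)**2))**2*(22 + 64))*110 = ((1 + sqrt((-3*(-1/4))**2 + 9))**2*86)*110 = ((1 + sqrt((3/4)**2 + 9))**2*86)*110 = ((1 + sqrt(9/16 + 9))**2*86)*110 = ((1 + sqrt(153/16))**2*86)*110 = ((1 + 3*sqrt(17)/4)**2*86)*110 = (86*(1 + 3*sqrt(17)/4)**2)*110 = 9460*(1 + 3*sqrt(17)/4)**2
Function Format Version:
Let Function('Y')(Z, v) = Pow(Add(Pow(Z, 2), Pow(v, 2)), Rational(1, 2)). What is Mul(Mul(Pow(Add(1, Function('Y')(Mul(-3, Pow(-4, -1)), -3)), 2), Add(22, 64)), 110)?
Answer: Add(Rational(399685, 4), Mul(14190, Pow(17, Rational(1, 2)))) ≈ 1.5843e+5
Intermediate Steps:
Mul(Mul(Pow(Add(1, Function('Y')(Mul(-3, Pow(-4, -1)), -3)), 2), Add(22, 64)), 110) = Mul(Mul(Pow(Add(1, Pow(Add(Pow(Mul(-3, Pow(-4, -1)), 2), Pow(-3, 2)), Rational(1, 2))), 2), Add(22, 64)), 110) = Mul(Mul(Pow(Add(1, Pow(Add(Pow(Mul(-3, Rational(-1, 4)), 2), 9), Rational(1, 2))), 2), 86), 110) = Mul(Mul(Pow(Add(1, Pow(Add(Pow(Rational(3, 4), 2), 9), Rational(1, 2))), 2), 86), 110) = Mul(Mul(Pow(Add(1, Pow(Add(Rational(9, 16), 9), Rational(1, 2))), 2), 86), 110) = Mul(Mul(Pow(Add(1, Pow(Rational(153, 16), Rational(1, 2))), 2), 86), 110) = Mul(Mul(Pow(Add(1, Mul(Rational(3, 4), Pow(17, Rational(1, 2)))), 2), 86), 110) = Mul(Mul(86, Pow(Add(1, Mul(Rational(3, 4), Pow(17, Rational(1, 2)))), 2)), 110) = Mul(9460, Pow(Add(1, Mul(Rational(3, 4), Pow(17, Rational(1, 2)))), 2))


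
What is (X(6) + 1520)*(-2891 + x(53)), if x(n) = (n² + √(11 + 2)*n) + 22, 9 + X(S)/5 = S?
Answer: -90300 + 79765*√13 ≈ 1.9730e+5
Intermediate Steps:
X(S) = -45 + 5*S
x(n) = 22 + n² + n*√13 (x(n) = (n² + √13*n) + 22 = (n² + n*√13) + 22 = 22 + n² + n*√13)
(X(6) + 1520)*(-2891 + x(53)) = ((-45 + 5*6) + 1520)*(-2891 + (22 + 53² + 53*√13)) = ((-45 + 30) + 1520)*(-2891 + (22 + 2809 + 53*√13)) = (-15 + 1520)*(-2891 + (2831 + 53*√13)) = 1505*(-60 + 53*√13) = -90300 + 79765*√13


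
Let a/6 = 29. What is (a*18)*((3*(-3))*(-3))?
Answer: 84564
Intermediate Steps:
a = 174 (a = 6*29 = 174)
(a*18)*((3*(-3))*(-3)) = (174*18)*((3*(-3))*(-3)) = 3132*(-9*(-3)) = 3132*27 = 84564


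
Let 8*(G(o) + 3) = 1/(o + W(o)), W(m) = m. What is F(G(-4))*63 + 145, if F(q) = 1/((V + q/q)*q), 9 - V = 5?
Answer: 135893/965 ≈ 140.82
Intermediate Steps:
V = 4 (V = 9 - 1*5 = 9 - 5 = 4)
G(o) = -3 + 1/(16*o) (G(o) = -3 + 1/(8*(o + o)) = -3 + 1/(8*((2*o))) = -3 + (1/(2*o))/8 = -3 + 1/(16*o))
F(q) = 1/(5*q) (F(q) = 1/((4 + q/q)*q) = 1/((4 + 1)*q) = 1/(5*q))
F(G(-4))*63 + 145 = (1/(5*(-3 + (1/16)/(-4))))*63 + 145 = (1/(5*(-3 + (1/16)*(-¼))))*63 + 145 = (1/(5*(-3 - 1/64)))*63 + 145 = (1/(5*(-193/64)))*63 + 145 = ((⅕)*(-64/193))*63 + 145 = -64/965*63 + 145 = -4032/965 + 145 = 135893/965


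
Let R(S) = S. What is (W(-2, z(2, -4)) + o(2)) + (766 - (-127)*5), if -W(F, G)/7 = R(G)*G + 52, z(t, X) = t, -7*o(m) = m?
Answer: 7061/7 ≈ 1008.7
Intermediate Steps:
o(m) = -m/7
W(F, G) = -364 - 7*G² (W(F, G) = -7*(G*G + 52) = -7*(G² + 52) = -7*(52 + G²) = -364 - 7*G²)
(W(-2, z(2, -4)) + o(2)) + (766 - (-127)*5) = ((-364 - 7*2²) - ⅐*2) + (766 - (-127)*5) = ((-364 - 7*4) - 2/7) + (766 - 1*(-635)) = ((-364 - 28) - 2/7) + (766 + 635) = (-392 - 2/7) + 1401 = -2746/7 + 1401 = 7061/7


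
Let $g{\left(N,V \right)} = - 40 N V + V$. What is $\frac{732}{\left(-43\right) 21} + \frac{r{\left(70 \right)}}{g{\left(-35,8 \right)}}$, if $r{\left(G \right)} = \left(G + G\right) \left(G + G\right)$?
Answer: $\frac{395606}{421701} \approx 0.93812$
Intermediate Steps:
$g{\left(N,V \right)} = V - 40 N V$ ($g{\left(N,V \right)} = - 40 N V + V = V - 40 N V$)
$r{\left(G \right)} = 4 G^{2}$ ($r{\left(G \right)} = 2 G 2 G = 4 G^{2}$)
$\frac{732}{\left(-43\right) 21} + \frac{r{\left(70 \right)}}{g{\left(-35,8 \right)}} = \frac{732}{\left(-43\right) 21} + \frac{4 \cdot 70^{2}}{8 \left(1 - -1400\right)} = \frac{732}{-903} + \frac{4 \cdot 4900}{8 \left(1 + 1400\right)} = 732 \left(- \frac{1}{903}\right) + \frac{19600}{8 \cdot 1401} = - \frac{244}{301} + \frac{19600}{11208} = - \frac{244}{301} + 19600 \cdot \frac{1}{11208} = - \frac{244}{301} + \frac{2450}{1401} = \frac{395606}{421701}$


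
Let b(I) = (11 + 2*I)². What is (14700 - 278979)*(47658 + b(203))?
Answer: -58550219613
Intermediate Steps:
(14700 - 278979)*(47658 + b(203)) = (14700 - 278979)*(47658 + (11 + 2*203)²) = -264279*(47658 + (11 + 406)²) = -264279*(47658 + 417²) = -264279*(47658 + 173889) = -264279*221547 = -58550219613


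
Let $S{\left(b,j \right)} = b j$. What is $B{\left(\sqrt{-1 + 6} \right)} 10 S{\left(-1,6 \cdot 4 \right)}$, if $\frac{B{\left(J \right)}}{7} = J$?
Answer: $- 1680 \sqrt{5} \approx -3756.6$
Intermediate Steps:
$B{\left(J \right)} = 7 J$
$B{\left(\sqrt{-1 + 6} \right)} 10 S{\left(-1,6 \cdot 4 \right)} = 7 \sqrt{-1 + 6} \cdot 10 \left(- 6 \cdot 4\right) = 7 \sqrt{5} \cdot 10 \left(\left(-1\right) 24\right) = 70 \sqrt{5} \left(-24\right) = - 1680 \sqrt{5}$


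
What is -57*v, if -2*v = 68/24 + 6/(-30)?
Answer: 1501/20 ≈ 75.050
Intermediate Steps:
v = -79/60 (v = -(68/24 + 6/(-30))/2 = -(68*(1/24) + 6*(-1/30))/2 = -(17/6 - 1/5)/2 = -1/2*79/30 = -79/60 ≈ -1.3167)
-57*v = -57*(-79/60) = 1501/20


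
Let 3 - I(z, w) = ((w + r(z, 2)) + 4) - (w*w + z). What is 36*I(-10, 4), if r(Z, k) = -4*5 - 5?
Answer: 936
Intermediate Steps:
r(Z, k) = -25 (r(Z, k) = -20 - 5 = -25)
I(z, w) = 24 + z + w² - w (I(z, w) = 3 - (((w - 25) + 4) - (w*w + z)) = 3 - (((-25 + w) + 4) - (w² + z)) = 3 - ((-21 + w) - (z + w²)) = 3 - ((-21 + w) + (-z - w²)) = 3 - (-21 + w - z - w²) = 3 + (21 + z + w² - w) = 24 + z + w² - w)
36*I(-10, 4) = 36*(24 - 10 + 4² - 1*4) = 36*(24 - 10 + 16 - 4) = 36*26 = 936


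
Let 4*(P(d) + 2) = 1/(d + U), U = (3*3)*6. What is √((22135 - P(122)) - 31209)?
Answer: I*√70253579/88 ≈ 95.247*I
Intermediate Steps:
U = 54 (U = 9*6 = 54)
P(d) = -2 + 1/(4*(54 + d)) (P(d) = -2 + 1/(4*(d + 54)) = -2 + 1/(4*(54 + d)))
√((22135 - P(122)) - 31209) = √((22135 - (-431 - 8*122)/(4*(54 + 122))) - 31209) = √((22135 - (-431 - 976)/(4*176)) - 31209) = √((22135 - (-1407)/(4*176)) - 31209) = √((22135 - 1*(-1407/704)) - 31209) = √((22135 + 1407/704) - 31209) = √(15584447/704 - 31209) = √(-6386689/704) = I*√70253579/88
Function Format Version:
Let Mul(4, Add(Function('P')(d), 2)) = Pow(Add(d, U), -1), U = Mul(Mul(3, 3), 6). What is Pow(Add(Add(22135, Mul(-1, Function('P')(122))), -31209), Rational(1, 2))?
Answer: Mul(Rational(1, 88), I, Pow(70253579, Rational(1, 2))) ≈ Mul(95.247, I)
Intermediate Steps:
U = 54 (U = Mul(9, 6) = 54)
Function('P')(d) = Add(-2, Mul(Rational(1, 4), Pow(Add(54, d), -1))) (Function('P')(d) = Add(-2, Mul(Rational(1, 4), Pow(Add(d, 54), -1))) = Add(-2, Mul(Rational(1, 4), Pow(Add(54, d), -1))))
Pow(Add(Add(22135, Mul(-1, Function('P')(122))), -31209), Rational(1, 2)) = Pow(Add(Add(22135, Mul(-1, Mul(Rational(1, 4), Pow(Add(54, 122), -1), Add(-431, Mul(-8, 122))))), -31209), Rational(1, 2)) = Pow(Add(Add(22135, Mul(-1, Mul(Rational(1, 4), Pow(176, -1), Add(-431, -976)))), -31209), Rational(1, 2)) = Pow(Add(Add(22135, Mul(-1, Mul(Rational(1, 4), Rational(1, 176), -1407))), -31209), Rational(1, 2)) = Pow(Add(Add(22135, Mul(-1, Rational(-1407, 704))), -31209), Rational(1, 2)) = Pow(Add(Add(22135, Rational(1407, 704)), -31209), Rational(1, 2)) = Pow(Add(Rational(15584447, 704), -31209), Rational(1, 2)) = Pow(Rational(-6386689, 704), Rational(1, 2)) = Mul(Rational(1, 88), I, Pow(70253579, Rational(1, 2)))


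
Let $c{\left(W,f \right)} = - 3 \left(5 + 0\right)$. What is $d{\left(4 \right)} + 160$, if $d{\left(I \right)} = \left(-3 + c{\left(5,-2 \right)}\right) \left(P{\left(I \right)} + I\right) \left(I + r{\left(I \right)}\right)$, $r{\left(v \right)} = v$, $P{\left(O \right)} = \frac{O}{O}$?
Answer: $-560$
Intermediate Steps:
$P{\left(O \right)} = 1$
$c{\left(W,f \right)} = -15$ ($c{\left(W,f \right)} = \left(-3\right) 5 = -15$)
$d{\left(I \right)} = 2 I \left(-18 - 18 I\right)$ ($d{\left(I \right)} = \left(-3 - 15\right) \left(1 + I\right) \left(I + I\right) = - 18 \left(1 + I\right) 2 I = \left(-18 - 18 I\right) 2 I = 2 I \left(-18 - 18 I\right)$)
$d{\left(4 \right)} + 160 = 36 \cdot 4 \left(-1 - 4\right) + 160 = 36 \cdot 4 \left(-5\right) + 160 = -720 + 160 = -560$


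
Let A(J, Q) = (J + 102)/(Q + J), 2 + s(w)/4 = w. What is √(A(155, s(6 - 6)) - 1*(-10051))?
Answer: √4433262/21 ≈ 100.26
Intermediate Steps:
s(w) = -8 + 4*w
A(J, Q) = (102 + J)/(J + Q)
√(A(155, s(6 - 6)) - 1*(-10051)) = √((102 + 155)/(155 + (-8 + 4*(6 - 6))) - 1*(-10051)) = √(257/(155 + (-8 + 4*0)) + 10051) = √(257/(155 + (-8 + 0)) + 10051) = √(257/(155 - 8) + 10051) = √(257/147 + 10051) = √(1477754/147) = √4433262/21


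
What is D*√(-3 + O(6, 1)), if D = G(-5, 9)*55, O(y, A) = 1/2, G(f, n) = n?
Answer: 495*I*√10/2 ≈ 782.66*I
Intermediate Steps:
O(y, A) = ½
D = 495 (D = 9*55 = 495)
D*√(-3 + O(6, 1)) = 495*√(-3 + ½) = 495*√(-5/2) = 495*(I*√10/2) = 495*I*√10/2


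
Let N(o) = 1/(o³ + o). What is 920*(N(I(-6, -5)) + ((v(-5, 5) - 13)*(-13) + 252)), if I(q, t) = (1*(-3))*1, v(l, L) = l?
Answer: 1341268/3 ≈ 4.4709e+5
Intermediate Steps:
I(q, t) = -3 (I(q, t) = -3*1 = -3)
N(o) = 1/(o + o³)
920*(N(I(-6, -5)) + ((v(-5, 5) - 13)*(-13) + 252)) = 920*(1/(-3 + (-3)³) + ((-5 - 13)*(-13) + 252)) = 920*(1/(-3 - 27) + (-18*(-13) + 252)) = 920*(1/(-30) + (234 + 252)) = 920*(-1/30 + 486) = 920*(14579/30) = 1341268/3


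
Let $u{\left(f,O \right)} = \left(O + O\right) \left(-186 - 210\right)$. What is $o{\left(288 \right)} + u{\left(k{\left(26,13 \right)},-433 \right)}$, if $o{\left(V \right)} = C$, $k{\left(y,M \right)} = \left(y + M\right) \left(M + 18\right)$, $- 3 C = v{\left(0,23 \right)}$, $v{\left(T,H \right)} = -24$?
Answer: $342944$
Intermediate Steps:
$C = 8$ ($C = \left(- \frac{1}{3}\right) \left(-24\right) = 8$)
$k{\left(y,M \right)} = \left(18 + M\right) \left(M + y\right)$ ($k{\left(y,M \right)} = \left(M + y\right) \left(18 + M\right) = \left(18 + M\right) \left(M + y\right)$)
$o{\left(V \right)} = 8$
$u{\left(f,O \right)} = - 792 O$ ($u{\left(f,O \right)} = 2 O \left(-396\right) = - 792 O$)
$o{\left(288 \right)} + u{\left(k{\left(26,13 \right)},-433 \right)} = 8 - -342936 = 8 + 342936 = 342944$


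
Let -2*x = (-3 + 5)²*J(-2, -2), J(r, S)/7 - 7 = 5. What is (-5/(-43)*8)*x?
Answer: -6720/43 ≈ -156.28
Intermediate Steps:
J(r, S) = 84 (J(r, S) = 49 + 7*5 = 49 + 35 = 84)
x = -168 (x = -(-3 + 5)²*84/2 = -2²*84/2 = -2*84 = -½*336 = -168)
(-5/(-43)*8)*x = (-5/(-43)*8)*(-168) = (-5*(-1/43)*8)*(-168) = ((5/43)*8)*(-168) = (40/43)*(-168) = -6720/43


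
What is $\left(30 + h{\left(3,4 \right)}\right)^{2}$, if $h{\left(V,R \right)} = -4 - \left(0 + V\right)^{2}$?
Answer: $289$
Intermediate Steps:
$h{\left(V,R \right)} = -4 - V^{2}$
$\left(30 + h{\left(3,4 \right)}\right)^{2} = \left(30 - 13\right)^{2} = 17^{2} = 289$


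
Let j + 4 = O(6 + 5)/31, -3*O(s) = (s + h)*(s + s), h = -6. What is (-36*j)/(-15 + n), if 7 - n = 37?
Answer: -1928/465 ≈ -4.1462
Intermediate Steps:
n = -30 (n = 7 - 1*37 = 7 - 37 = -30)
O(s) = -2*s*(-6 + s)/3 (O(s) = -(s - 6)*(s + s)/3 = -(-6 + s)*2*s/3 = -2*s*(-6 + s)/3)
j = -482/93 (j = -4 + (2*(6 + 5)*(6 - (6 + 5))/3)/31 = -4 + ((⅔)*11*(6 - 1*11))*(1/31) = -4 + ((⅔)*11*(6 - 11))*(1/31) = -4 + ((⅔)*11*(-5))*(1/31) = -4 - 110/3*1/31 = -4 - 110/93 = -482/93 ≈ -5.1828)
(-36*j)/(-15 + n) = (-36*(-482/93))/(-15 - 30) = (5784/31)/(-45) = (5784/31)*(-1/45) = -1928/465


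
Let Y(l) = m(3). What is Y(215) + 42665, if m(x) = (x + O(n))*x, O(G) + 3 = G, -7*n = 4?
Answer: 298643/7 ≈ 42663.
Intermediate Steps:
n = -4/7 (n = -1/7*4 = -4/7 ≈ -0.57143)
O(G) = -3 + G
m(x) = x*(-25/7 + x) (m(x) = (x + (-3 - 4/7))*x = (x - 25/7)*x = (-25/7 + x)*x = x*(-25/7 + x))
Y(l) = -12/7 (Y(l) = (1/7)*3*(-25 + 7*3) = (1/7)*3*(-25 + 21) = (1/7)*3*(-4) = -12/7)
Y(215) + 42665 = -12/7 + 42665 = 298643/7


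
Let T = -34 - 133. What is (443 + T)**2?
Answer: 76176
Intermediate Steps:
T = -167
(443 + T)**2 = (443 - 167)**2 = 276**2 = 76176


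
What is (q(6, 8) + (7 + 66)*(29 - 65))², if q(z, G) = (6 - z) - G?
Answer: 6948496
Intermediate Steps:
q(z, G) = 6 - G - z
(q(6, 8) + (7 + 66)*(29 - 65))² = ((6 - 1*8 - 1*6) + (7 + 66)*(29 - 65))² = ((6 - 8 - 6) + 73*(-36))² = (-8 - 2628)² = (-2636)² = 6948496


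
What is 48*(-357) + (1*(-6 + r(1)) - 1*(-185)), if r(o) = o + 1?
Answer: -16955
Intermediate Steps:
r(o) = 1 + o
48*(-357) + (1*(-6 + r(1)) - 1*(-185)) = 48*(-357) + (1*(-6 + (1 + 1)) - 1*(-185)) = -17136 + (1*(-6 + 2) + 185) = -17136 + (1*(-4) + 185) = -17136 + (-4 + 185) = -17136 + 181 = -16955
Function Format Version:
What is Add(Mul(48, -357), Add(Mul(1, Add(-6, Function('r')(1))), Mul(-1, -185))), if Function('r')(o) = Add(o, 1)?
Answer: -16955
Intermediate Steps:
Function('r')(o) = Add(1, o)
Add(Mul(48, -357), Add(Mul(1, Add(-6, Function('r')(1))), Mul(-1, -185))) = Add(Mul(48, -357), Add(Mul(1, Add(-6, Add(1, 1))), Mul(-1, -185))) = Add(-17136, Add(Mul(1, Add(-6, 2)), 185)) = Add(-17136, Add(Mul(1, -4), 185)) = Add(-17136, Add(-4, 185)) = Add(-17136, 181) = -16955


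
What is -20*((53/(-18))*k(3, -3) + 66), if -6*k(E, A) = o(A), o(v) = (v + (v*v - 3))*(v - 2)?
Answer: -10555/9 ≈ -1172.8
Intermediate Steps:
o(v) = (-2 + v)*(-3 + v + v**2) (o(v) = (v + (v**2 - 3))*(-2 + v) = (v + (-3 + v**2))*(-2 + v) = (-3 + v + v**2)*(-2 + v) = (-2 + v)*(-3 + v + v**2))
k(E, A) = -1 - A**3/6 + A**2/6 + 5*A/6 (k(E, A) = -(6 + A**3 - A**2 - 5*A)/6 = -1 - A**3/6 + A**2/6 + 5*A/6)
-20*((53/(-18))*k(3, -3) + 66) = -20*((53/(-18))*(-1 - 1/6*(-3)**3 + (1/6)*(-3)**2 + (5/6)*(-3)) + 66) = -20*((53*(-1/18))*(-1 - 1/6*(-27) + (1/6)*9 - 5/2) + 66) = -20*(-53*(-1 + 9/2 + 3/2 - 5/2)/18 + 66) = -20*(-53/18*5/2 + 66) = -20*(-265/36 + 66) = -20*2111/36 = -10555/9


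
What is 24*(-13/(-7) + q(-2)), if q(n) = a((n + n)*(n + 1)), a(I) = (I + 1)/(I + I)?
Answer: 417/7 ≈ 59.571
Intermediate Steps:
a(I) = (1 + I)/(2*I) (a(I) = (1 + I)/((2*I)) = (1 + I)*(1/(2*I)) = (1 + I)/(2*I))
q(n) = (1 + 2*n*(1 + n))/(4*n*(1 + n)) (q(n) = (1 + (n + n)*(n + 1))/(2*(((n + n)*(n + 1)))) = (1 + (2*n)*(1 + n))/(2*(((2*n)*(1 + n)))) = (1 + 2*n*(1 + n))/(2*((2*n*(1 + n)))) = (1/(2*n*(1 + n)))*(1 + 2*n*(1 + n))/2 = (1 + 2*n*(1 + n))/(4*n*(1 + n)))
24*(-13/(-7) + q(-2)) = 24*(-13/(-7) + (1/4)*(1 + 2*(-2)*(1 - 2))/(-2*(1 - 2))) = 24*(-13*(-1/7) + (1/4)*(-1/2)*(1 + 2*(-2)*(-1))/(-1)) = 24*(13/7 + (1/4)*(-1/2)*(-1)*(1 + 4)) = 24*(13/7 + (1/4)*(-1/2)*(-1)*5) = 24*(13/7 + 5/8) = 24*(139/56) = 417/7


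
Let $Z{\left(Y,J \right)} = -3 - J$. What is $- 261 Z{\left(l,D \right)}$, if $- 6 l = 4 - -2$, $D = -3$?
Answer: $0$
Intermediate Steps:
$l = -1$ ($l = - \frac{4 - -2}{6} = - \frac{4 + 2}{6} = \left(- \frac{1}{6}\right) 6 = -1$)
$- 261 Z{\left(l,D \right)} = - 261 \left(-3 - -3\right) = - 261 \left(-3 + 3\right) = \left(-261\right) 0 = 0$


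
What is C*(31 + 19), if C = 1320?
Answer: 66000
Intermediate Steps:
C*(31 + 19) = 1320*(31 + 19) = 1320*50 = 66000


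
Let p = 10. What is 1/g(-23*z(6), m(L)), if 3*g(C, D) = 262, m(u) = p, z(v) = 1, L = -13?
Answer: 3/262 ≈ 0.011450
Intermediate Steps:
m(u) = 10
g(C, D) = 262/3 (g(C, D) = (⅓)*262 = 262/3)
1/g(-23*z(6), m(L)) = 1/(262/3) = 3/262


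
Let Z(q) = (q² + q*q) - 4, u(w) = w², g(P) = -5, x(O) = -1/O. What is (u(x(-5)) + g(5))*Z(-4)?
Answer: -3472/25 ≈ -138.88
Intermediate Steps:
Z(q) = -4 + 2*q² (Z(q) = (q² + q²) - 4 = 2*q² - 4 = -4 + 2*q²)
(u(x(-5)) + g(5))*Z(-4) = ((-1/(-5))² - 5)*(-4 + 2*(-4)²) = ((-1*(-⅕))² - 5)*(-4 + 2*16) = ((⅕)² - 5)*(-4 + 32) = (1/25 - 5)*28 = -124/25*28 = -3472/25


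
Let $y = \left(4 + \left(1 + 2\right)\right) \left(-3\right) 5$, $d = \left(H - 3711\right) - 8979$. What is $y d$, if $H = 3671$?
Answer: $946995$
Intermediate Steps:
$d = -9019$ ($d = \left(3671 - 3711\right) - 8979 = -40 - 8979 = -9019$)
$y = -105$ ($y = \left(4 + 3\right) \left(-3\right) 5 = 7 \left(-3\right) 5 = \left(-21\right) 5 = -105$)
$y d = \left(-105\right) \left(-9019\right) = 946995$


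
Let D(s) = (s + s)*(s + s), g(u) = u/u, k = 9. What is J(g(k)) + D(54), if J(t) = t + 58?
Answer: 11723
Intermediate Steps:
g(u) = 1
J(t) = 58 + t
D(s) = 4*s² (D(s) = (2*s)*(2*s) = 4*s²)
J(g(k)) + D(54) = (58 + 1) + 4*54² = 59 + 4*2916 = 59 + 11664 = 11723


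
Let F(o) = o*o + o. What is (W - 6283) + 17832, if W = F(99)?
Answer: 21449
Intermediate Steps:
F(o) = o + o² (F(o) = o² + o = o + o²)
W = 9900 (W = 99*(1 + 99) = 99*100 = 9900)
(W - 6283) + 17832 = (9900 - 6283) + 17832 = 3617 + 17832 = 21449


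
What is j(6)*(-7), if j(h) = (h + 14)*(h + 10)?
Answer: -2240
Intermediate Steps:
j(h) = (10 + h)*(14 + h) (j(h) = (14 + h)*(10 + h) = (10 + h)*(14 + h))
j(6)*(-7) = (140 + 6**2 + 24*6)*(-7) = (140 + 36 + 144)*(-7) = 320*(-7) = -2240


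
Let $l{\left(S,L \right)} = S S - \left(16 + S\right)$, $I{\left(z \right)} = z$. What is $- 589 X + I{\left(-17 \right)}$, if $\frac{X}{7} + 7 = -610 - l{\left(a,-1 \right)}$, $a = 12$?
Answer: $3022142$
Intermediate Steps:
$l{\left(S,L \right)} = -16 + S^{2} - S$ ($l{\left(S,L \right)} = S^{2} - \left(16 + S\right) = -16 + S^{2} - S$)
$X = -5131$ ($X = -49 + 7 \left(-610 - \left(-16 + 12^{2} - 12\right)\right) = -49 + 7 \left(-610 - \left(-16 + 144 - 12\right)\right) = -49 + 7 \left(-610 - 116\right) = -49 + 7 \left(-726\right) = -49 - 5082 = -5131$)
$- 589 X + I{\left(-17 \right)} = \left(-589\right) \left(-5131\right) - 17 = 3022159 - 17 = 3022142$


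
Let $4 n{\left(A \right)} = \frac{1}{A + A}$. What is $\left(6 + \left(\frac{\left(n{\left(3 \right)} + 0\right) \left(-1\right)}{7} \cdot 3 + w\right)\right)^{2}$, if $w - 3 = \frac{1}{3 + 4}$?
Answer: $\frac{5329}{64} \approx 83.266$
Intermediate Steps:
$n{\left(A \right)} = \frac{1}{8 A}$ ($n{\left(A \right)} = \frac{1}{4 \left(A + A\right)} = \frac{1}{4 \cdot 2 A} = \frac{\frac{1}{2} \frac{1}{A}}{4} = \frac{1}{8 A}$)
$w = \frac{22}{7}$ ($w = 3 + \frac{1}{3 + 4} = 3 + \frac{1}{7} = \frac{22}{7} \approx 3.1429$)
$\left(6 + \left(\frac{\left(n{\left(3 \right)} + 0\right) \left(-1\right)}{7} \cdot 3 + w\right)\right)^{2} = \left(6 + \left(\frac{\left(\frac{1}{8 \cdot 3} + 0\right) \left(-1\right)}{7} \cdot 3 + \frac{22}{7}\right)\right)^{2} = \left(6 + \left(\left(\frac{1}{8} \cdot \frac{1}{3} + 0\right) \left(-1\right) \frac{1}{7} \cdot 3 + \frac{22}{7}\right)\right)^{2} = \left(6 + \left(\left(\frac{1}{24} + 0\right) \left(-1\right) \frac{1}{7} \cdot 3 + \frac{22}{7}\right)\right)^{2} = \left(6 + \left(\frac{1}{24} \left(-1\right) \frac{1}{7} \cdot 3 + \frac{22}{7}\right)\right)^{2} = \left(6 + \left(\left(- \frac{1}{24}\right) \frac{1}{7} \cdot 3 + \frac{22}{7}\right)\right)^{2} = \left(6 + \left(\left(- \frac{1}{168}\right) 3 + \frac{22}{7}\right)\right)^{2} = \left(6 + \left(- \frac{1}{56} + \frac{22}{7}\right)\right)^{2} = \left(6 + \frac{25}{8}\right)^{2} = \left(\frac{73}{8}\right)^{2} = \frac{5329}{64}$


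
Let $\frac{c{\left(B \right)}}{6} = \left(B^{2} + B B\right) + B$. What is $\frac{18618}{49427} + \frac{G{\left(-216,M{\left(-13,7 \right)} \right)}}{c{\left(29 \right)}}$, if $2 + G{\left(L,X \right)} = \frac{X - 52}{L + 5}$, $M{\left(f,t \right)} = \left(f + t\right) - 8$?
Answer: $\frac{20155668928}{53532554901} \approx 0.37651$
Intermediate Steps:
$M{\left(f,t \right)} = -8 + f + t$
$c{\left(B \right)} = 6 B + 12 B^{2}$ ($c{\left(B \right)} = 6 \left(\left(B^{2} + B B\right) + B\right) = 6 \left(\left(B^{2} + B^{2}\right) + B\right) = 6 \left(2 B^{2} + B\right) = 6 \left(B + 2 B^{2}\right) = 6 B + 12 B^{2}$)
$G{\left(L,X \right)} = -2 + \frac{-52 + X}{5 + L}$ ($G{\left(L,X \right)} = -2 + \frac{X - 52}{L + 5} = -2 + \frac{-52 + X}{5 + L}$)
$\frac{18618}{49427} + \frac{G{\left(-216,M{\left(-13,7 \right)} \right)}}{c{\left(29 \right)}} = \frac{18618}{49427} + \frac{\frac{1}{5 - 216} \left(-62 - 14 - -432\right)}{6 \cdot 29 \left(1 + 2 \cdot 29\right)} = 18618 \cdot \frac{1}{49427} + \frac{\frac{1}{-211} \left(-62 - 14 + 432\right)}{6 \cdot 29 \left(1 + 58\right)} = \frac{18618}{49427} + \frac{\left(- \frac{1}{211}\right) 356}{6 \cdot 29 \cdot 59} = \frac{18618}{49427} - \frac{356}{211 \cdot 10266} = \frac{18618}{49427} - \frac{178}{1083063} = \frac{20155668928}{53532554901}$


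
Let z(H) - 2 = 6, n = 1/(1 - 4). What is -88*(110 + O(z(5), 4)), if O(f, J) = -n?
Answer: -29128/3 ≈ -9709.3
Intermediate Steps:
n = -⅓ (n = 1/(-3) = -⅓ ≈ -0.33333)
z(H) = 8 (z(H) = 2 + 6 = 8)
O(f, J) = ⅓ (O(f, J) = -1*(-⅓) = ⅓)
-88*(110 + O(z(5), 4)) = -88*(110 + ⅓) = -88*331/3 = -29128/3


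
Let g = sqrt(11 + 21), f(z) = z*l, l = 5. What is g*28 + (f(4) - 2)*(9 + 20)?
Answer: 522 + 112*sqrt(2) ≈ 680.39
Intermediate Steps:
f(z) = 5*z (f(z) = z*5 = 5*z)
g = 4*sqrt(2) (g = sqrt(32) = 4*sqrt(2) ≈ 5.6569)
g*28 + (f(4) - 2)*(9 + 20) = (4*sqrt(2))*28 + (5*4 - 2)*(9 + 20) = 112*sqrt(2) + (20 - 2)*29 = 112*sqrt(2) + 18*29 = 112*sqrt(2) + 522 = 522 + 112*sqrt(2)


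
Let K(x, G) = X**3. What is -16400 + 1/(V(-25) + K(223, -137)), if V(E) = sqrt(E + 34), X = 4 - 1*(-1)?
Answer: -2099199/128 ≈ -16400.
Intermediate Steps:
X = 5 (X = 4 + 1 = 5)
K(x, G) = 125 (K(x, G) = 5**3 = 125)
V(E) = sqrt(34 + E)
-16400 + 1/(V(-25) + K(223, -137)) = -16400 + 1/(sqrt(34 - 25) + 125) = -16400 + 1/(sqrt(9) + 125) = -16400 + 1/(3 + 125) = -16400 + 1/128 = -2099199/128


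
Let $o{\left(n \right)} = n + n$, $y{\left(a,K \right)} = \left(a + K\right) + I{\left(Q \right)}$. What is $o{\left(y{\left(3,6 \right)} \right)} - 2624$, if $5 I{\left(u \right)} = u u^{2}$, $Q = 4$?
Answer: $- \frac{12902}{5} \approx -2580.4$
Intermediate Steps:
$I{\left(u \right)} = \frac{u^{3}}{5}$ ($I{\left(u \right)} = \frac{u u^{2}}{5} = \frac{u^{3}}{5}$)
$y{\left(a,K \right)} = \frac{64}{5} + K + a$ ($y{\left(a,K \right)} = \left(a + K\right) + \frac{4^{3}}{5} = \left(K + a\right) + \frac{1}{5} \cdot 64 = \left(K + a\right) + \frac{64}{5} = \frac{64}{5} + K + a$)
$o{\left(n \right)} = 2 n$
$o{\left(y{\left(3,6 \right)} \right)} - 2624 = 2 \left(\frac{64}{5} + 6 + 3\right) - 2624 = 2 \cdot \frac{109}{5} - 2624 = \frac{218}{5} - 2624 = - \frac{12902}{5}$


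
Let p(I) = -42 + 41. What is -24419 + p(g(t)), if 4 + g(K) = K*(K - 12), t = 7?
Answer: -24420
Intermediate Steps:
g(K) = -4 + K*(-12 + K) (g(K) = -4 + K*(K - 12) = -4 + K*(-12 + K))
p(I) = -1
-24419 + p(g(t)) = -24419 - 1 = -24420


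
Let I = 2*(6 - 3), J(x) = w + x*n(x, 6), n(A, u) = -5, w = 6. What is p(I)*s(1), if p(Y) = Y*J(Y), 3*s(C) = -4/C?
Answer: 192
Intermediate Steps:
J(x) = 6 - 5*x (J(x) = 6 + x*(-5) = 6 - 5*x)
s(C) = -4/(3*C) (s(C) = (-4/C)/3 = -4/(3*C))
I = 6 (I = 2*3 = 6)
p(Y) = Y*(6 - 5*Y)
p(I)*s(1) = (6*(6 - 5*6))*(-4/3/1) = (6*(6 - 30))*(-4/3*1) = (6*(-24))*(-4/3) = -144*(-4/3) = 192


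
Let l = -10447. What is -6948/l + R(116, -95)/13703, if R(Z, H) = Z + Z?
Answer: 97632148/143155241 ≈ 0.68200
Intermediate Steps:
R(Z, H) = 2*Z
-6948/l + R(116, -95)/13703 = -6948/(-10447) + (2*116)/13703 = -6948*(-1/10447) + 232*(1/13703) = 6948/10447 + 232/13703 = 97632148/143155241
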